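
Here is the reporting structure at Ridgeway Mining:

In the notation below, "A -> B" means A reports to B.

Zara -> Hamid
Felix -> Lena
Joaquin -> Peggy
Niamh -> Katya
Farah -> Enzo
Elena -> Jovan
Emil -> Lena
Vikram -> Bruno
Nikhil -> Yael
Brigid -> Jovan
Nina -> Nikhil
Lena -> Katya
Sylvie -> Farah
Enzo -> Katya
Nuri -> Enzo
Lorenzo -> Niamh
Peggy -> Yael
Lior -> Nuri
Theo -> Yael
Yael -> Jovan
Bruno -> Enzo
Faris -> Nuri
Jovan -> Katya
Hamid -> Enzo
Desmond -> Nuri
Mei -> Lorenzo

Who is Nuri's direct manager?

Nuri reports directly to Enzo.

Enzo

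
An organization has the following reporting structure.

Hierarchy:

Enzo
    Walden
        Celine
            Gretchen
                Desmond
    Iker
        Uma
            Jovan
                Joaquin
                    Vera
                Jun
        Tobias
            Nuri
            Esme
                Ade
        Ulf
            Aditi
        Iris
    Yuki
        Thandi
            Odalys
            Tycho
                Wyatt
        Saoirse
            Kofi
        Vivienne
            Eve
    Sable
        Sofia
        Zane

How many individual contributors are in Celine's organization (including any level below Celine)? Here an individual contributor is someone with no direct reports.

The only person in Celine's organization with no one reporting to them is Desmond. That is 1.

1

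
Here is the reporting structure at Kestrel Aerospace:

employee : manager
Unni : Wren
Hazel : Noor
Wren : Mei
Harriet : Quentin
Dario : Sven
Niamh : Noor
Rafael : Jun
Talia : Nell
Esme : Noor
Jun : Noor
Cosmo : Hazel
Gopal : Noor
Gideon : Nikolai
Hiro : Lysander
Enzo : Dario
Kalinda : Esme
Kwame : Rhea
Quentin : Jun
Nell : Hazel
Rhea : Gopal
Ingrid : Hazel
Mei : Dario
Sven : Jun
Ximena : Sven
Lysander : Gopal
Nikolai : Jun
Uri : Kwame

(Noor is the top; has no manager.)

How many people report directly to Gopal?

2

Gopal directly manages Rhea, Lysander. That is 2 direct reports.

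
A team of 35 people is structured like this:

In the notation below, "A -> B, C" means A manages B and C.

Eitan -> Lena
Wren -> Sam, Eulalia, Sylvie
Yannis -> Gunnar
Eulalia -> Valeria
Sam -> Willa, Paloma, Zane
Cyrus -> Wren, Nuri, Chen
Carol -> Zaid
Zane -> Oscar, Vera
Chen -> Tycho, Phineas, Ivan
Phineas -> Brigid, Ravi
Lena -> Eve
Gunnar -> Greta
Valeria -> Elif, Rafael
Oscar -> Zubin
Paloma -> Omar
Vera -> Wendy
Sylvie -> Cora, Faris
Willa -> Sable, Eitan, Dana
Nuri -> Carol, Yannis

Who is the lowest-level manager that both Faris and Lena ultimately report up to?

Faris's chain of managers is Sylvie, Wren, Cyrus. Lena's chain of managers is Eitan, Willa, Sam, Wren, Cyrus. The first manager that appears in both chains is Wren.

Wren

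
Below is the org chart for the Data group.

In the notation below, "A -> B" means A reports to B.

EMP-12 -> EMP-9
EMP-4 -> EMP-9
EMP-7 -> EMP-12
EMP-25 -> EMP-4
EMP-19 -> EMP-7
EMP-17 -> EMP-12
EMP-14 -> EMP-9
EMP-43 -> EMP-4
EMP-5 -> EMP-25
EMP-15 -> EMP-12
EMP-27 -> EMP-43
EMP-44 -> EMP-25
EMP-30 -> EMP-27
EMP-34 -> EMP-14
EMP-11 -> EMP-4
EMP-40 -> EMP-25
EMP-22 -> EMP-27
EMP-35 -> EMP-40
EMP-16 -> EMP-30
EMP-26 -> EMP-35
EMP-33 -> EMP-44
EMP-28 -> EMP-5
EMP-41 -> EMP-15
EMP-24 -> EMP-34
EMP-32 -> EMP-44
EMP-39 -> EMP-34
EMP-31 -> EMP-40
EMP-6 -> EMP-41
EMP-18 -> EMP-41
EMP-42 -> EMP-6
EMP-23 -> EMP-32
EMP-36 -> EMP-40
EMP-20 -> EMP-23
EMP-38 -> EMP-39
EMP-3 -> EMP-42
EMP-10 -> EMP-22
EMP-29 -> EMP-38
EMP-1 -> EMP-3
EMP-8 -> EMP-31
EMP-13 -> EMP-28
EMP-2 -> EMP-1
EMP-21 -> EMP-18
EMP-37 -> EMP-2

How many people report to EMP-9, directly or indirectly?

43

EMP-9 directly manages EMP-12, EMP-4, EMP-14. Under EMP-12: EMP-15, EMP-41, EMP-18, EMP-21, EMP-6, EMP-42, EMP-3, EMP-1, EMP-2, EMP-37, EMP-17, EMP-7, EMP-19 (13). Under EMP-4: EMP-11, EMP-43, EMP-27, EMP-22, EMP-10, EMP-30, EMP-16, EMP-25, EMP-40, EMP-36, EMP-31, EMP-8, EMP-35, EMP-26, EMP-44, EMP-32, EMP-23, EMP-20, EMP-33, EMP-5, EMP-28, EMP-13 (22). Under EMP-14: EMP-34, EMP-39, EMP-38, EMP-29, EMP-24 (5). So EMP-9's organization is 3 direct reports plus everyone under them: 14 + 23 + 6 = 43.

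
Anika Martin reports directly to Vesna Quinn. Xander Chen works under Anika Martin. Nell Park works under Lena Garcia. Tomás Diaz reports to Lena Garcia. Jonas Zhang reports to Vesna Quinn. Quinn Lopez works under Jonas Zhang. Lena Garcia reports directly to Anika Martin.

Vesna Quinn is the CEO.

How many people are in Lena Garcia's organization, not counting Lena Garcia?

2

Lena Garcia directly manages Tomás Diaz, Nell Park. Tomás Diaz has no reports. Nell Park has no reports. So Lena Garcia's organization is 2 direct reports plus everyone under them: 1 + 1 = 2.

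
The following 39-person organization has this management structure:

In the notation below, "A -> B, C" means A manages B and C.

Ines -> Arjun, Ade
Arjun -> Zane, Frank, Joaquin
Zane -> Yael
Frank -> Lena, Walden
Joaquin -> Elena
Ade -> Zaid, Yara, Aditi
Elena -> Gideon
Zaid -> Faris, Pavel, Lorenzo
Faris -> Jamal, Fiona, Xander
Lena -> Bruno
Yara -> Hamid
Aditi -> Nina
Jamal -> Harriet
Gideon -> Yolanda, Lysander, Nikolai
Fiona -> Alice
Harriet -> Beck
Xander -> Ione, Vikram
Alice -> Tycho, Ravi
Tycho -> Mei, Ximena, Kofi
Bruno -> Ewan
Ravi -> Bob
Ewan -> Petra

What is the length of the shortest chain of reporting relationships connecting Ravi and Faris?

3

Ravi is in Faris's organization: the chain from Ravi up to Faris is Ravi → Alice → Fiona → Faris, which is 3 links.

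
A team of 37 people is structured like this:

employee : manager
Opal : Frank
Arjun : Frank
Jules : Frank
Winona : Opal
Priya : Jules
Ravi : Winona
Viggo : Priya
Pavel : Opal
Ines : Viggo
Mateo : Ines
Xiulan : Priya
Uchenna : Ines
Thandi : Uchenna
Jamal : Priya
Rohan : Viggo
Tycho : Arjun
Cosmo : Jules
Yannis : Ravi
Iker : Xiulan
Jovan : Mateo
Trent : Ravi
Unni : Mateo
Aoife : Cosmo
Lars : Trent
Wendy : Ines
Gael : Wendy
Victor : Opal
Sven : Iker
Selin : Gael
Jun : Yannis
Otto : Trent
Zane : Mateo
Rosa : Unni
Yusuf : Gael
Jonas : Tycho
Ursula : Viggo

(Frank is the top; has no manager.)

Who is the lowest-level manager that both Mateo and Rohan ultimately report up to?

Viggo

Mateo's chain of managers is Ines, Viggo, Priya, Jules, Frank. Rohan's chain of managers is Viggo, Priya, Jules, Frank. The first manager that appears in both chains is Viggo.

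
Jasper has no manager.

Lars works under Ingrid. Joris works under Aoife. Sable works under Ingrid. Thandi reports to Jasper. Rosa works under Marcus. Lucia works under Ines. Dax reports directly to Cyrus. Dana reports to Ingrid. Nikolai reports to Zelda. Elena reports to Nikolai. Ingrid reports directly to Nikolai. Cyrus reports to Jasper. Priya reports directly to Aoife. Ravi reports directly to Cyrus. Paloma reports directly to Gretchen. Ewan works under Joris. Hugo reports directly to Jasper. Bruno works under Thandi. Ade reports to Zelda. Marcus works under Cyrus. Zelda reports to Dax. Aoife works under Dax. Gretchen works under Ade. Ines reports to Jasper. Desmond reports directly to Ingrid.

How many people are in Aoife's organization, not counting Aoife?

Aoife directly manages Joris, Priya. Under Joris: Ewan (1). Priya has no reports. So Aoife's organization is 2 direct reports plus everyone under them: 2 + 1 = 3.

3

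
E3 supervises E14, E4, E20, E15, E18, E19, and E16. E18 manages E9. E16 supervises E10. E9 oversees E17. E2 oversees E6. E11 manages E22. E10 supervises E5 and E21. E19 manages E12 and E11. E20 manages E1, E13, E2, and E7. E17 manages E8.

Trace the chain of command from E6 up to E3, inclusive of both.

E6 -> E2 -> E20 -> E3

E6 reports to E2. E2 reports to E20. E20 reports to E3. E3 is at the top.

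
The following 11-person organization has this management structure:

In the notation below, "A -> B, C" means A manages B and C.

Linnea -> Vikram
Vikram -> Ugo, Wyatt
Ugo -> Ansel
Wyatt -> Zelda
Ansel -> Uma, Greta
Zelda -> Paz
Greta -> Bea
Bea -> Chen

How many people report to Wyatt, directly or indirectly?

Wyatt directly manages Zelda. Under Zelda: Paz (1). That's 2 in total.

2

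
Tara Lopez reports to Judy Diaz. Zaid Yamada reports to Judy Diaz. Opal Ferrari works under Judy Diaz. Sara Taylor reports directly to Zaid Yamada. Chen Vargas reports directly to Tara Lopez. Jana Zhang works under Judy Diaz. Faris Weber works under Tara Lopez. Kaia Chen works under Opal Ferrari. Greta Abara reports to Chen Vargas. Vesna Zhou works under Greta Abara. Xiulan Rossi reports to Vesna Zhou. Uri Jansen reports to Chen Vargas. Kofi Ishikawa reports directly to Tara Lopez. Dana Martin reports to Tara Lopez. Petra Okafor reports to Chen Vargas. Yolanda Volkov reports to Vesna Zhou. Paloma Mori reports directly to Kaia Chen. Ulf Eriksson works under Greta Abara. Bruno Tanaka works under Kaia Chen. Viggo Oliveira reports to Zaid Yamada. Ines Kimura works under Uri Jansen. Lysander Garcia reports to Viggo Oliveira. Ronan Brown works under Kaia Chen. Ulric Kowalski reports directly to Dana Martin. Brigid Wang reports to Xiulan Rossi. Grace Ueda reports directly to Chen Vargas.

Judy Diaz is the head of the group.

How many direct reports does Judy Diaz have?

Judy Diaz directly manages Tara Lopez, Zaid Yamada, Opal Ferrari, Jana Zhang. That is 4 direct reports.

4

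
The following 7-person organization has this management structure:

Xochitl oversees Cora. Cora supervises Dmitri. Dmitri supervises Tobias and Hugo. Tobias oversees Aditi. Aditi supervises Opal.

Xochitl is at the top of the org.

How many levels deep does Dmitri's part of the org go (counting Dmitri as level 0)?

3

The longest chain under Dmitri runs Dmitri → Tobias → Aditi → Opal, which is 3 levels below Dmitri.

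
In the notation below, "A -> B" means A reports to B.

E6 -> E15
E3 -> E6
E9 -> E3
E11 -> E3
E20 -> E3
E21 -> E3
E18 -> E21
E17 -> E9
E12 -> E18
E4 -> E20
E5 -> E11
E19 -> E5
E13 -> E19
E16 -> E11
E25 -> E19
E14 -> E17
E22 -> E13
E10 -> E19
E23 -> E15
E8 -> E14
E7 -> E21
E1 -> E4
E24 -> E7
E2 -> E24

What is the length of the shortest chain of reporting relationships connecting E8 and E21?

E8 is 4 levels below E3, and E21 is 1 level below E3 (their lowest common manager). The shortest path runs up from E8 to E3 and back down to E21: 4 + 1 = 5 links.

5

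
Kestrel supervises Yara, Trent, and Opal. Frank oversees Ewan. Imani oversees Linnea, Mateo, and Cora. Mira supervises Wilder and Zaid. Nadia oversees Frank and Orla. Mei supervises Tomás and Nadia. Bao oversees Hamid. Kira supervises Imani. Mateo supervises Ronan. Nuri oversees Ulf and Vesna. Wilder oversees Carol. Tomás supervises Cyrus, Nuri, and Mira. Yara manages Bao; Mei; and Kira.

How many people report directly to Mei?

2

Mei directly manages Tomás, Nadia. That is 2 direct reports.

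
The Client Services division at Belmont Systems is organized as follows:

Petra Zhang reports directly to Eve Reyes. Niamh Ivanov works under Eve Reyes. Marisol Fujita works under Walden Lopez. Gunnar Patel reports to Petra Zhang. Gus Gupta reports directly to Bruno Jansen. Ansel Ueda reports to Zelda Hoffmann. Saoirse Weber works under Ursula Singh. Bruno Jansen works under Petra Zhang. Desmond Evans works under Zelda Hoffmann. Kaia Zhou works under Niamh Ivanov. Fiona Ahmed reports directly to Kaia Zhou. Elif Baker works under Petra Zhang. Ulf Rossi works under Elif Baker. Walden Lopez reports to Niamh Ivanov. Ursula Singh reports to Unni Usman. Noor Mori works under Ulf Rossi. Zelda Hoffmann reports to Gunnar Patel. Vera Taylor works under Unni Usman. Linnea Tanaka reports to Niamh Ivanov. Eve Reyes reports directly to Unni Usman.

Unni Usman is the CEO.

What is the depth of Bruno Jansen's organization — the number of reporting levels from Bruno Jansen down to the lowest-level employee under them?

1

The longest chain under Bruno Jansen runs Bruno Jansen → Gus Gupta, which is 1 level below Bruno Jansen.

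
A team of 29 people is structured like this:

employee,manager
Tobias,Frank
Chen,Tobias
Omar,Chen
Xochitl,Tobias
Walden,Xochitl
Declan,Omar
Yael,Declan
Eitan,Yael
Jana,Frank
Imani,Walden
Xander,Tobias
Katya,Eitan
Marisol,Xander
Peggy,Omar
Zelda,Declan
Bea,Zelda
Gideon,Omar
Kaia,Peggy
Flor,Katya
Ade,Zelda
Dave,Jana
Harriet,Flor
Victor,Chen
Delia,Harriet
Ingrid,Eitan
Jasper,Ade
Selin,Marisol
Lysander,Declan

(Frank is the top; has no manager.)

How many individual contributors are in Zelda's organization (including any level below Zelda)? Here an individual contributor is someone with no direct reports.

2

The people in Zelda's organization with no one reporting to them are Jasper, Bea. That is 2.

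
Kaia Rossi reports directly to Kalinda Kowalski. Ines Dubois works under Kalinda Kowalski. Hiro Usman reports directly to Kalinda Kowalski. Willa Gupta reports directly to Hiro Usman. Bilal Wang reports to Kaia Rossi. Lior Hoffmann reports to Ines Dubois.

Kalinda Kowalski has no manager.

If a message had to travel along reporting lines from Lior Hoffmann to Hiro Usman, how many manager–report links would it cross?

3

Lior Hoffmann is 2 levels below Kalinda Kowalski, and Hiro Usman is 1 level below Kalinda Kowalski (their lowest common manager). The shortest path runs up from Lior Hoffmann to Kalinda Kowalski and back down to Hiro Usman: 2 + 1 = 3 links.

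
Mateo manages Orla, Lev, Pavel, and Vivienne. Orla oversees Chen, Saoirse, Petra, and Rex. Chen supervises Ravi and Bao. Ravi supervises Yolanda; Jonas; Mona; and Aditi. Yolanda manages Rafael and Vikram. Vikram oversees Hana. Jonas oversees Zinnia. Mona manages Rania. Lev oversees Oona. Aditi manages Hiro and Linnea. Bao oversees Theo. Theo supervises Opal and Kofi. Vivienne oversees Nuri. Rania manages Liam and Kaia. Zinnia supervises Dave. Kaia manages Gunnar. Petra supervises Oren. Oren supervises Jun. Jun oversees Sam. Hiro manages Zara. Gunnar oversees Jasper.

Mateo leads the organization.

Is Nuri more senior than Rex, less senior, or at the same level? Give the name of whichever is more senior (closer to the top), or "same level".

same level

Both Nuri and Rex are 2 levels below Mateo.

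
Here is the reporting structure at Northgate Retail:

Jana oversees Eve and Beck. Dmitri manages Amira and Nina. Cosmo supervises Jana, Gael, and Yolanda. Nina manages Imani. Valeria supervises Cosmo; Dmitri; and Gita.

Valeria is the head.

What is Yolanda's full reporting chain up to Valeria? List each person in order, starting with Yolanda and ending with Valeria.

Yolanda -> Cosmo -> Valeria

Yolanda reports to Cosmo. Cosmo reports to Valeria. Valeria is at the top.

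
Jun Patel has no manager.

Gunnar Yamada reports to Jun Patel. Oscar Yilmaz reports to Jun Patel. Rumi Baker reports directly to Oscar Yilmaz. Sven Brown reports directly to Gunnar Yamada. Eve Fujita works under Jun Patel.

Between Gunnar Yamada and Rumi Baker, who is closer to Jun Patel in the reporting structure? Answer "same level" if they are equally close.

Gunnar Yamada is 1 level below Jun Patel; Rumi Baker is 2. Gunnar Yamada is higher.

Gunnar Yamada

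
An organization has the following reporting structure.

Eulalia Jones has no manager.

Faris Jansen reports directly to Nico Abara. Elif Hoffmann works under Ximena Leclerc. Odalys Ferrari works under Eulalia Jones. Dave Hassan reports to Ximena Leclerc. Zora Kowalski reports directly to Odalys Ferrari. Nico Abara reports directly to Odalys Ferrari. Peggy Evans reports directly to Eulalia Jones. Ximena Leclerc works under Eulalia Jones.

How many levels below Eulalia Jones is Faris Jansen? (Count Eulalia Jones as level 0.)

Chain from Faris Jansen up to Eulalia Jones: Faris Jansen → Nico Abara → Odalys Ferrari → Eulalia Jones. That is 3 steps up, so Faris Jansen is 3 levels below Eulalia Jones.

3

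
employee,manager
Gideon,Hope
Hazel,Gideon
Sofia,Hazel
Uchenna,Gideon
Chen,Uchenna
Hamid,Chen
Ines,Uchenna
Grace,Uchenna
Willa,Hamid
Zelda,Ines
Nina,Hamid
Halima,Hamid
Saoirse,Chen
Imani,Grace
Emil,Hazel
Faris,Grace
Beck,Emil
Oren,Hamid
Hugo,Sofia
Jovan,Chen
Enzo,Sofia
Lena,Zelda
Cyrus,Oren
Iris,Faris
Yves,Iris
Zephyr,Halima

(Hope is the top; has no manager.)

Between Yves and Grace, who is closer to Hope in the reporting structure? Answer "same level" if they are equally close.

Grace

Yves is 6 levels below Hope; Grace is 3. Grace is higher.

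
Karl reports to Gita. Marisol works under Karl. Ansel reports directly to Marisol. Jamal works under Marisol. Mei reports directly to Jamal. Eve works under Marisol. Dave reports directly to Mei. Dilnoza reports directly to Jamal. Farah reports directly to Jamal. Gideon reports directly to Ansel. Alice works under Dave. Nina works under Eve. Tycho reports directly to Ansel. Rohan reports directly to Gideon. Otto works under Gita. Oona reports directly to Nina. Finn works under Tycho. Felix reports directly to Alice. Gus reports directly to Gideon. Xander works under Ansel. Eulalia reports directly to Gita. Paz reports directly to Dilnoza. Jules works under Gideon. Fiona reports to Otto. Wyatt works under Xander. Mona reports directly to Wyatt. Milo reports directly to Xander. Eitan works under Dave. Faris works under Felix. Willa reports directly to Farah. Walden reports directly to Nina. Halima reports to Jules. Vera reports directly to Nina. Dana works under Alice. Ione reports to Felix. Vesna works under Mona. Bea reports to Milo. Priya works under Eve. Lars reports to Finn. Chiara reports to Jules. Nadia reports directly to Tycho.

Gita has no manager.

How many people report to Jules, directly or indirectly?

Jules directly manages Halima, Chiara. Halima has no reports. Chiara has no reports. So Jules's organization is 2 direct reports plus everyone under them: 1 + 1 = 2.

2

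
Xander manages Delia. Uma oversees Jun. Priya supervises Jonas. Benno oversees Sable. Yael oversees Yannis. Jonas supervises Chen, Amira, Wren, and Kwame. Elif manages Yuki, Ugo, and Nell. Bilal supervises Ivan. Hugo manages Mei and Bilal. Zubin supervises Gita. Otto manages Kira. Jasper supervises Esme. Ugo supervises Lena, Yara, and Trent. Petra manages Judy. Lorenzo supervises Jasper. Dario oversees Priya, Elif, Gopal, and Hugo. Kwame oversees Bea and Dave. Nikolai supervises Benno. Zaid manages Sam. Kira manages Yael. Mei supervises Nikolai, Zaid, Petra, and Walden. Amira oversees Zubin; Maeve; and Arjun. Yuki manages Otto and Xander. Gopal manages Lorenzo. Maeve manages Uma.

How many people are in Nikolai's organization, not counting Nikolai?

2

Nikolai directly manages Benno. Under Benno: Sable (1). That's 2 in total.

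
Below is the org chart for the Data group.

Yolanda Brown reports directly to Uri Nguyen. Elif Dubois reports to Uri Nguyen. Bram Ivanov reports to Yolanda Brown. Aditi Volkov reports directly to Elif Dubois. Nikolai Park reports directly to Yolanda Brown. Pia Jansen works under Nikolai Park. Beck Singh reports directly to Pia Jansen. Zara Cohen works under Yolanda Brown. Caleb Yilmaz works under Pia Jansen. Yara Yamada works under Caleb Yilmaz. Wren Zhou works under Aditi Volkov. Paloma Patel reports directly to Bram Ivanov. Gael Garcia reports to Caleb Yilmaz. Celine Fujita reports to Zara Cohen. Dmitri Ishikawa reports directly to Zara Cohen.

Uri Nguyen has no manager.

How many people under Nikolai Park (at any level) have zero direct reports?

The people in Nikolai Park's organization with no one reporting to them are Gael Garcia, Yara Yamada, Beck Singh. That is 3.

3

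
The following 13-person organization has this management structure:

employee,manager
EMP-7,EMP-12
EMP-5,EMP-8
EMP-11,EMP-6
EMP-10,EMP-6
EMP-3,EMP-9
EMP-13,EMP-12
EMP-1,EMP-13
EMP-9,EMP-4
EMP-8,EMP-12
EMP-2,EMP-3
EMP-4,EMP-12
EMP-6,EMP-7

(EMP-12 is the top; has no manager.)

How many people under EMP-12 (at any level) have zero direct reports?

5

The people in EMP-12's organization with no one reporting to them are EMP-1, EMP-5, EMP-11, EMP-10, EMP-2. That is 5.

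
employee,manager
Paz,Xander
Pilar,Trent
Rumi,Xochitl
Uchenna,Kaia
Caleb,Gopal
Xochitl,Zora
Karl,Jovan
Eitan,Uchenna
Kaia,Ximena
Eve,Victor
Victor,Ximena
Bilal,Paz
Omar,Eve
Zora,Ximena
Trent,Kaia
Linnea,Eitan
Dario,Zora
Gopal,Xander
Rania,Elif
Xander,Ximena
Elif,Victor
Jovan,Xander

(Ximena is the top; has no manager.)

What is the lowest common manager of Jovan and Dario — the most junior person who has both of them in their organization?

Ximena

Jovan's chain of managers is Xander, Ximena. Dario's chain of managers is Zora, Ximena. The first manager that appears in both chains is Ximena.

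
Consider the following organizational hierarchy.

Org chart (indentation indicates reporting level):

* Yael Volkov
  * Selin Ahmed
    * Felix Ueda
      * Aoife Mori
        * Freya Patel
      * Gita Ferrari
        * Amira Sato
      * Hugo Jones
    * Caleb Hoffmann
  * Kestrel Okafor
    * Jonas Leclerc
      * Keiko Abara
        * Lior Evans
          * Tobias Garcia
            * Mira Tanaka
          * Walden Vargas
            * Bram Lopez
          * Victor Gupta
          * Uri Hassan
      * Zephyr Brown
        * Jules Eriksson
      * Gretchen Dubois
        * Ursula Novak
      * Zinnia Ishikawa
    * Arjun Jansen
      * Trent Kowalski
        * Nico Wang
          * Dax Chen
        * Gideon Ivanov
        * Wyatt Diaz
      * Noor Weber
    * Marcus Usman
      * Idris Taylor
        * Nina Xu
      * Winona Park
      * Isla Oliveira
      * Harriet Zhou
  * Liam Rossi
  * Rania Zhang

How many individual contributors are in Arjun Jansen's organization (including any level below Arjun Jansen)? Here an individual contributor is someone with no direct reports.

4

The people in Arjun Jansen's organization with no one reporting to them are Noor Weber, Wyatt Diaz, Gideon Ivanov, Dax Chen. That is 4.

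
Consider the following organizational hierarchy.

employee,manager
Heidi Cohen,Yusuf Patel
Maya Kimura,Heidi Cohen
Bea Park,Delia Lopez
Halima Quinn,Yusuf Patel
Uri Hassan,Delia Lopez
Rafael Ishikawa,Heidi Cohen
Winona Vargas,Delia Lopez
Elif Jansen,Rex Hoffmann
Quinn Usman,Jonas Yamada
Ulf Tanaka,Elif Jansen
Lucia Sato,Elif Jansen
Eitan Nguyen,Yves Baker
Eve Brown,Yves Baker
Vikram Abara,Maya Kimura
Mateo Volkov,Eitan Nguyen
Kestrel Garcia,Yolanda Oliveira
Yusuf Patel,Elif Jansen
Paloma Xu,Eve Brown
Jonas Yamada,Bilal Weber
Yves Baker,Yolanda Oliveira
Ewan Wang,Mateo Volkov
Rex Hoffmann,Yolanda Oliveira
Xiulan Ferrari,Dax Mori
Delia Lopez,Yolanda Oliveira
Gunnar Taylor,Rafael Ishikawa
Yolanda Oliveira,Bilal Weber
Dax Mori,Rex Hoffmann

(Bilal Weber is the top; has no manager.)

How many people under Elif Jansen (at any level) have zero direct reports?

5

The people in Elif Jansen's organization with no one reporting to them are Ulf Tanaka, Lucia Sato, Halima Quinn, Gunnar Taylor, Vikram Abara. That is 5.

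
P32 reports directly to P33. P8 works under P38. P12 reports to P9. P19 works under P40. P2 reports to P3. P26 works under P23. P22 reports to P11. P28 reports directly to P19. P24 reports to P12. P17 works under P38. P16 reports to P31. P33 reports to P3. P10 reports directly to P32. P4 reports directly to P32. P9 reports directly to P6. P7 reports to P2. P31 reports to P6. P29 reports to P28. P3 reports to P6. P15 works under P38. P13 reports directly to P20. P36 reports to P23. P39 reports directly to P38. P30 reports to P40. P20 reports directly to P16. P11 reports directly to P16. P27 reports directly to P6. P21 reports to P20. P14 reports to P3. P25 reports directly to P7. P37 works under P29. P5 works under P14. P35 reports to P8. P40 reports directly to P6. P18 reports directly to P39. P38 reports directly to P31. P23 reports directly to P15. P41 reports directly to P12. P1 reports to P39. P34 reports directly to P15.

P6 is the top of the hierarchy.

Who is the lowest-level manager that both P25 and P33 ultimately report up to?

P25's chain of managers is P7, P2, P3, P6. P33's chain of managers is P3, P6. The first manager that appears in both chains is P3.

P3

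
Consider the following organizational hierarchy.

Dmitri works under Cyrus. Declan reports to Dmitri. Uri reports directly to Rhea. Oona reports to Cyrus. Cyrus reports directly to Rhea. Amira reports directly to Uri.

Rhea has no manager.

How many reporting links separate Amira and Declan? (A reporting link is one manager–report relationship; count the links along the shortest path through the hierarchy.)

5

Amira is 2 levels below Rhea, and Declan is 3 levels below Rhea (their lowest common manager). The shortest path runs up from Amira to Rhea and back down to Declan: 2 + 3 = 5 links.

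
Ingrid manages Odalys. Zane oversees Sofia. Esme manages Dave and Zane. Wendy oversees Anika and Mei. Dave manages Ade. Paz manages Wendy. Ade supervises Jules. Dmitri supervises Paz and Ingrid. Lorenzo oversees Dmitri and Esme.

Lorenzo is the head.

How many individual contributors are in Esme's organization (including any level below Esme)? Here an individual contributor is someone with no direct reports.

The people in Esme's organization with no one reporting to them are Sofia, Jules. That is 2.

2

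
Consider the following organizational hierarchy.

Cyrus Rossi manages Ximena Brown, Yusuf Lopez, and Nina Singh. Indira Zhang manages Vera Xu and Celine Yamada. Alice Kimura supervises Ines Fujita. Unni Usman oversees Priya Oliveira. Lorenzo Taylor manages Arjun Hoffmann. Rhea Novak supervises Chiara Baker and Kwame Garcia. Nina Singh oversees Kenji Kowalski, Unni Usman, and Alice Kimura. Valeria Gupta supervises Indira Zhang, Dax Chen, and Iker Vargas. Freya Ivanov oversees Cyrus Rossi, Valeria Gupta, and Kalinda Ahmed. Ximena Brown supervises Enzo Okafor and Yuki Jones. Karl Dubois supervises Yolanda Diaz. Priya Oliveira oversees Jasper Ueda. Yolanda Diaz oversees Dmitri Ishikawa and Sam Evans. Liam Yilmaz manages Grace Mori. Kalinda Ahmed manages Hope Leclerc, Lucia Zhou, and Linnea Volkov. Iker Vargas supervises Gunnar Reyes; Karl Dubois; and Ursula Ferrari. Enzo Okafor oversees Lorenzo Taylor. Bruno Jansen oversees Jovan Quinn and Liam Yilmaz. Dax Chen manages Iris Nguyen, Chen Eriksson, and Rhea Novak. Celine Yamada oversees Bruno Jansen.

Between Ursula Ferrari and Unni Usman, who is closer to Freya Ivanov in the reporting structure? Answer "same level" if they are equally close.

same level

Both Ursula Ferrari and Unni Usman are 3 levels below Freya Ivanov.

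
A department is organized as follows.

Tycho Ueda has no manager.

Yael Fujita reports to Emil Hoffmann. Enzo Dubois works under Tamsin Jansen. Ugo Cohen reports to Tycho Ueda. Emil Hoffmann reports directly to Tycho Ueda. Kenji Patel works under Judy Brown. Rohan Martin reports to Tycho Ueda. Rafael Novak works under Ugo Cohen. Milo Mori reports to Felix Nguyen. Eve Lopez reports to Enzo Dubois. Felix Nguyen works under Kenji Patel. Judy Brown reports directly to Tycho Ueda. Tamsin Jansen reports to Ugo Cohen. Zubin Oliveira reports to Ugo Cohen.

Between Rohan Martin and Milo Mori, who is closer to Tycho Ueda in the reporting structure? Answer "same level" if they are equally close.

Rohan Martin is 1 level below Tycho Ueda; Milo Mori is 4. Rohan Martin is higher.

Rohan Martin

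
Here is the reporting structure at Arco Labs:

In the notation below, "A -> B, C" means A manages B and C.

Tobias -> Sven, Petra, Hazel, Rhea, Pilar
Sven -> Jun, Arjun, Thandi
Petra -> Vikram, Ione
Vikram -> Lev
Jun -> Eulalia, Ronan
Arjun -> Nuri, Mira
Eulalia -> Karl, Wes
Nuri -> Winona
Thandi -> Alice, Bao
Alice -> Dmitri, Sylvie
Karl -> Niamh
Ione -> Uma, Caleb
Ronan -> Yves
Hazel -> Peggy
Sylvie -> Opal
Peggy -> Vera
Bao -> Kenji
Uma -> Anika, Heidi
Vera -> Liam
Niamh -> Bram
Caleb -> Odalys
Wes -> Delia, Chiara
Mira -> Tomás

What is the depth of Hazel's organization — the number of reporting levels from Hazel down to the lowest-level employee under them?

3

The longest chain under Hazel runs Hazel → Peggy → Vera → Liam, which is 3 levels below Hazel.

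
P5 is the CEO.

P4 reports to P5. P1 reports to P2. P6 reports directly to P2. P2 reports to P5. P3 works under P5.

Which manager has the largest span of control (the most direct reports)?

Direct-report counts: P5 has 3; P2 has 2. The largest is 3, held by P5.

P5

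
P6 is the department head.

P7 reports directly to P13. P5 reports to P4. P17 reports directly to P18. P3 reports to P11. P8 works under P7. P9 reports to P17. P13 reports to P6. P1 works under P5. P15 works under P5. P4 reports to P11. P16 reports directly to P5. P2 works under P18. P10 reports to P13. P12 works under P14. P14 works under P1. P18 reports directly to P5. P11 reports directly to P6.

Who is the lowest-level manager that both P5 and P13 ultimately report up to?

P6

P5's chain of managers is P4, P11, P6. P13's chain of managers is P6. The first manager that appears in both chains is P6.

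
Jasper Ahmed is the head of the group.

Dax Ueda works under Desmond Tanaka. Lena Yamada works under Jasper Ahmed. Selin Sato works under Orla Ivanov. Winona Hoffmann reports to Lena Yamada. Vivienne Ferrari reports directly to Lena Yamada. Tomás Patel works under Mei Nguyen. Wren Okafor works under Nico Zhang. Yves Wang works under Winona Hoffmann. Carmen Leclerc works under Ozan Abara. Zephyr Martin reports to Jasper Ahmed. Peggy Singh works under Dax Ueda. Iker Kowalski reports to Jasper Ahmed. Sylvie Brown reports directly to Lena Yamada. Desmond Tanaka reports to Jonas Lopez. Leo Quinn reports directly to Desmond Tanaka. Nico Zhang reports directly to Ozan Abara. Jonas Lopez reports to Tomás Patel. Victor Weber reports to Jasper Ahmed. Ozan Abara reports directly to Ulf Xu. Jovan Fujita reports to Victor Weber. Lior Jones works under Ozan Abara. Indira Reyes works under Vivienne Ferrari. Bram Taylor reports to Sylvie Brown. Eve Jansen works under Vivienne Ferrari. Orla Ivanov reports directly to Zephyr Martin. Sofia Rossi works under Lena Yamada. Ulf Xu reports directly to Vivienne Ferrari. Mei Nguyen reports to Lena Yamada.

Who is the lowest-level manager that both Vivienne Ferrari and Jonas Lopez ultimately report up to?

Lena Yamada

Vivienne Ferrari's chain of managers is Lena Yamada, Jasper Ahmed. Jonas Lopez's chain of managers is Tomás Patel, Mei Nguyen, Lena Yamada, Jasper Ahmed. The first manager that appears in both chains is Lena Yamada.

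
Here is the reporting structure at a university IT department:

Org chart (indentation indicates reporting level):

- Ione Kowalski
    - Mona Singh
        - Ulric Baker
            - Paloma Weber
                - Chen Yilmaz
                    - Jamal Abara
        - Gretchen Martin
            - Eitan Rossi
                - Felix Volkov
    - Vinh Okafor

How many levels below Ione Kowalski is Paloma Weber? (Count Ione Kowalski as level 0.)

3

Chain from Paloma Weber up to Ione Kowalski: Paloma Weber → Ulric Baker → Mona Singh → Ione Kowalski. That is 3 steps up, so Paloma Weber is 3 levels below Ione Kowalski.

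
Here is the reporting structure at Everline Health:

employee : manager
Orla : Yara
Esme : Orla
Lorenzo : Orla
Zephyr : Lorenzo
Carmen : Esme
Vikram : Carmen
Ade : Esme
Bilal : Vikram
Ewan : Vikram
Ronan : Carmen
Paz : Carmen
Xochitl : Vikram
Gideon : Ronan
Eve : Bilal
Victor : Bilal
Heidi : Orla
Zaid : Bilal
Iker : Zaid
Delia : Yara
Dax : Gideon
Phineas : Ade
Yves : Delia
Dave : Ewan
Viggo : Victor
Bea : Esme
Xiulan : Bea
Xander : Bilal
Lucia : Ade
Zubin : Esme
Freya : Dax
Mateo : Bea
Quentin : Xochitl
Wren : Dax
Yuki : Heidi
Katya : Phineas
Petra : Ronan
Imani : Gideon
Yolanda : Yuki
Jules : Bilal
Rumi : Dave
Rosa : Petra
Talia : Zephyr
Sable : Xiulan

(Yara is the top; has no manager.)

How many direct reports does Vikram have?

3

Vikram directly manages Bilal, Ewan, Xochitl. That is 3 direct reports.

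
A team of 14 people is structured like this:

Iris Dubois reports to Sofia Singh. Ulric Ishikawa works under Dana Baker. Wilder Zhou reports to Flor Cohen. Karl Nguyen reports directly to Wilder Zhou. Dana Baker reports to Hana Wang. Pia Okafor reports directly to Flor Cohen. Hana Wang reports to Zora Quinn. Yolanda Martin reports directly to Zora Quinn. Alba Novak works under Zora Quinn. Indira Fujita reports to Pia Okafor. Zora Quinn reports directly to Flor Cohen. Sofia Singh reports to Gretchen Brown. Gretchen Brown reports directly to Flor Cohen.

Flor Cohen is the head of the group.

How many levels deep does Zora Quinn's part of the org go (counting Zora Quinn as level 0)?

The longest chain under Zora Quinn runs Zora Quinn → Hana Wang → Dana Baker → Ulric Ishikawa, which is 3 levels below Zora Quinn.

3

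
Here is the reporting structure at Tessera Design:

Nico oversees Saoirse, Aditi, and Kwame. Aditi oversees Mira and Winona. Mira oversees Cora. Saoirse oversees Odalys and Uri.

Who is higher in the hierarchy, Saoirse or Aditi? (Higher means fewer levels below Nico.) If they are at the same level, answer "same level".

Both Saoirse and Aditi are 1 level below Nico.

same level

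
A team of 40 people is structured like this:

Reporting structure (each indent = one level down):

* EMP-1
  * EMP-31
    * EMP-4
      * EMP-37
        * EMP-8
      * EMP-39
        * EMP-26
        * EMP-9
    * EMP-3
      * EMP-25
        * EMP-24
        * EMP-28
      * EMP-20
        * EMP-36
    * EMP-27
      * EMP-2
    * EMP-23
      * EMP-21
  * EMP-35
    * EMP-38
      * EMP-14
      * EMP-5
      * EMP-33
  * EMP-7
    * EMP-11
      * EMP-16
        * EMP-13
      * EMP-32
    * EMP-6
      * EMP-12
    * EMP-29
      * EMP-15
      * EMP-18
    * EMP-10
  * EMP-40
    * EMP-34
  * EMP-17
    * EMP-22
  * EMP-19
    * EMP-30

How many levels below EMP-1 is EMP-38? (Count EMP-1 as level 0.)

2

Chain from EMP-38 up to EMP-1: EMP-38 → EMP-35 → EMP-1. That is 2 steps up, so EMP-38 is 2 levels below EMP-1.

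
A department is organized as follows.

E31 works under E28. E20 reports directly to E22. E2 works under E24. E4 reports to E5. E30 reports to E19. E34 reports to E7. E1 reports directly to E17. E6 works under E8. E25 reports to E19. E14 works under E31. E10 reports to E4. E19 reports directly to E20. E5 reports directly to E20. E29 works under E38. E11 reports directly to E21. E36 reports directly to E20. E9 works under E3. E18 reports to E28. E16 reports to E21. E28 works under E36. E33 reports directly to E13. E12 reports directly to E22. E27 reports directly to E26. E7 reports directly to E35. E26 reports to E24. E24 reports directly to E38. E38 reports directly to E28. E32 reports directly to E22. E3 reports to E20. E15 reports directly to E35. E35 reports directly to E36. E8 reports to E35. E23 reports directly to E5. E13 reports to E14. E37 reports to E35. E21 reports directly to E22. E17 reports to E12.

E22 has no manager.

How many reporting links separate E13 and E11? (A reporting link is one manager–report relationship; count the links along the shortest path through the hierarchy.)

E13 is 6 levels below E22, and E11 is 2 levels below E22 (their lowest common manager). The shortest path runs up from E13 to E22 and back down to E11: 6 + 2 = 8 links.

8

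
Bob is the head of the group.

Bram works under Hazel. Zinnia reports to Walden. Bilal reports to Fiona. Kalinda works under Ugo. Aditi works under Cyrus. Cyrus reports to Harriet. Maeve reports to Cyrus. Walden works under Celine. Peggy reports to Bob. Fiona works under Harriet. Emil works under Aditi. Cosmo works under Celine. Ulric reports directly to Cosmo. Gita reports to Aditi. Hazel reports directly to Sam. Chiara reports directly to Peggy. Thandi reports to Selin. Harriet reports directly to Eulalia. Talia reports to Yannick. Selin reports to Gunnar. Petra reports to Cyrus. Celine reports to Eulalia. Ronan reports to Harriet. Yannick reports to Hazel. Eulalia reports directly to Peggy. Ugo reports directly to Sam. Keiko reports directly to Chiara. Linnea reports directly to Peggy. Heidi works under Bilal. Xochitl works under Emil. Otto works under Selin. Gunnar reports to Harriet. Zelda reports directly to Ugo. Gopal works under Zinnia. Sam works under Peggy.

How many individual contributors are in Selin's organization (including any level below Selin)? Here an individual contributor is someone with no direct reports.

2

The people in Selin's organization with no one reporting to them are Otto, Thandi. That is 2.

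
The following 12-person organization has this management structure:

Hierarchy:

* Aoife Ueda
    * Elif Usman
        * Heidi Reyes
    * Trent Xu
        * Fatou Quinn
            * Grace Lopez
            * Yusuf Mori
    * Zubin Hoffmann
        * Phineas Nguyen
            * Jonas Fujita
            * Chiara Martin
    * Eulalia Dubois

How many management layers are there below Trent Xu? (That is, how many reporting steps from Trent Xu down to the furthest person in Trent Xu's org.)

2

The longest chain under Trent Xu runs Trent Xu → Fatou Quinn → Yusuf Mori, which is 2 levels below Trent Xu.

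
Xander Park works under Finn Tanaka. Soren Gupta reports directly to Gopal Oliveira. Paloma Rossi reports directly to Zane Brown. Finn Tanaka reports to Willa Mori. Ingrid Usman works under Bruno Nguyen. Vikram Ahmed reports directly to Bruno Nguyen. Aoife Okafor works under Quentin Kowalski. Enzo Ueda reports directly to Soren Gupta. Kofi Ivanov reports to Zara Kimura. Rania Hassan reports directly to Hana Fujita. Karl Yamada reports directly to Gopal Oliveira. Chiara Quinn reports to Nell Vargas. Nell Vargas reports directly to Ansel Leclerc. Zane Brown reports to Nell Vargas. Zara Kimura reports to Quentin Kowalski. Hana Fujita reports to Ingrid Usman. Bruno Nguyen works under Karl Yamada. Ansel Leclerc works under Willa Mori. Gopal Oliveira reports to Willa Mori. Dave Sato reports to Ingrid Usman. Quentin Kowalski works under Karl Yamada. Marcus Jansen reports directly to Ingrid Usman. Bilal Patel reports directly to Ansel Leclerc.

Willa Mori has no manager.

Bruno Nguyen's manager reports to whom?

Gopal Oliveira

Bruno Nguyen reports to Karl Yamada, and Karl Yamada reports to Gopal Oliveira. So Bruno Nguyen's skip-level manager is Gopal Oliveira.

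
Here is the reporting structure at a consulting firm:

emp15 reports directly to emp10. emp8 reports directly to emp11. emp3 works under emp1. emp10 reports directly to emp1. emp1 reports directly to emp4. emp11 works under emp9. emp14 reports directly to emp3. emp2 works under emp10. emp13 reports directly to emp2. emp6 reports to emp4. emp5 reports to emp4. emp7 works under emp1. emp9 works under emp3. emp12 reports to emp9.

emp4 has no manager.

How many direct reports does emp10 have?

emp10 directly manages emp2, emp15. That is 2 direct reports.

2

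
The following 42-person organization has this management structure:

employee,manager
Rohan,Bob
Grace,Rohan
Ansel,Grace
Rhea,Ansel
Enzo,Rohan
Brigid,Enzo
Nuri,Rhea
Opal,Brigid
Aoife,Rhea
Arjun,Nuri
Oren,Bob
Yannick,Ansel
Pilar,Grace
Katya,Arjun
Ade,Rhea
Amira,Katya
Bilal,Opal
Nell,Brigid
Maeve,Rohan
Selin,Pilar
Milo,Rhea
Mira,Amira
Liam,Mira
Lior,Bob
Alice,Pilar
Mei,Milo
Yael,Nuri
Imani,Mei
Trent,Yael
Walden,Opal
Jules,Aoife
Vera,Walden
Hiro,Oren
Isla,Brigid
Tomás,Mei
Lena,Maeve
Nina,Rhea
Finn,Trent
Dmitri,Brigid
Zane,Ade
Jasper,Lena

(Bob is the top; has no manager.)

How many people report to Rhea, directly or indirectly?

Rhea directly manages Nuri, Aoife, Ade, Milo, Nina. Under Nuri: Yael, Trent, Finn, Arjun, Katya, Amira, Mira, Liam (8). Under Aoife: Jules (1). Under Ade: Zane (1). Under Milo: Mei, Tomás, Imani (3). Nina has no reports. So Rhea's organization is 5 direct reports plus everyone under them: 9 + 2 + 2 + 4 + 1 = 18.

18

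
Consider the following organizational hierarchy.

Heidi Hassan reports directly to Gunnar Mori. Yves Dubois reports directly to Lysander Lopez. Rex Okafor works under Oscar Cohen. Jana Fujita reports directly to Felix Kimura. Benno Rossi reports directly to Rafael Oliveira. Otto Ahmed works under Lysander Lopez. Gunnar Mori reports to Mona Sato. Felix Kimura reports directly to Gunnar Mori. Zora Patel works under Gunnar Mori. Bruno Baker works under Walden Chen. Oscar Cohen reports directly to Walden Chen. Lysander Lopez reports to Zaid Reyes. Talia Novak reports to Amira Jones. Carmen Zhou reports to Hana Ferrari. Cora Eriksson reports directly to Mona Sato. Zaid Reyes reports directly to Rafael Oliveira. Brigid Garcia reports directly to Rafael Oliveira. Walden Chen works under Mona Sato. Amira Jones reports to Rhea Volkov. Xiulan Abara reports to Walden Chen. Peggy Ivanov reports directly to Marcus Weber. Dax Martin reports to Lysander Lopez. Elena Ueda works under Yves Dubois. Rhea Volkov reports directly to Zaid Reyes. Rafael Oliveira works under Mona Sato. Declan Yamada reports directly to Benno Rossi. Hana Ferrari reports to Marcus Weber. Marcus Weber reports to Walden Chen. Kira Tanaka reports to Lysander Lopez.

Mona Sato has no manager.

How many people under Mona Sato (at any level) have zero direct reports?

16

The people in Mona Sato's organization with no one reporting to them are Heidi Hassan, Jana Fujita, Zora Patel, Cora Eriksson, Brigid Garcia, Declan Yamada, Dax Martin, Elena Ueda, Kira Tanaka, Otto Ahmed, Talia Novak, Bruno Baker, Carmen Zhou, Peggy Ivanov, Rex Okafor, Xiulan Abara. That is 16.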